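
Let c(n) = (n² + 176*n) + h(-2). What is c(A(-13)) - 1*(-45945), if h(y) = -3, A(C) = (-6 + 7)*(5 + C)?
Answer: 44598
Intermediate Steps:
A(C) = 5 + C (A(C) = 1*(5 + C) = 5 + C)
c(n) = -3 + n² + 176*n (c(n) = (n² + 176*n) - 3 = -3 + n² + 176*n)
c(A(-13)) - 1*(-45945) = (-3 + (5 - 13)² + 176*(5 - 13)) - 1*(-45945) = (-3 + (-8)² + 176*(-8)) + 45945 = (-3 + 64 - 1408) + 45945 = -1347 + 45945 = 44598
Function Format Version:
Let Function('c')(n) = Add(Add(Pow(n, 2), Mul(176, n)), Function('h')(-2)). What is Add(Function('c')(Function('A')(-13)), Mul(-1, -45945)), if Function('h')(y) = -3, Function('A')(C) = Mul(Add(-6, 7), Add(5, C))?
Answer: 44598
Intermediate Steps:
Function('A')(C) = Add(5, C) (Function('A')(C) = Mul(1, Add(5, C)) = Add(5, C))
Function('c')(n) = Add(-3, Pow(n, 2), Mul(176, n)) (Function('c')(n) = Add(Add(Pow(n, 2), Mul(176, n)), -3) = Add(-3, Pow(n, 2), Mul(176, n)))
Add(Function('c')(Function('A')(-13)), Mul(-1, -45945)) = Add(Add(-3, Pow(Add(5, -13), 2), Mul(176, Add(5, -13))), Mul(-1, -45945)) = Add(Add(-3, Pow(-8, 2), Mul(176, -8)), 45945) = Add(Add(-3, 64, -1408), 45945) = Add(-1347, 45945) = 44598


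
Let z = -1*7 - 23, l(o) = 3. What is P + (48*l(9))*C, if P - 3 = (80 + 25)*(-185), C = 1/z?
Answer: -97134/5 ≈ -19427.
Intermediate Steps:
z = -30 (z = -7 - 23 = -30)
C = -1/30 (C = 1/(-30) = -1/30 ≈ -0.033333)
P = -19422 (P = 3 + (80 + 25)*(-185) = 3 + 105*(-185) = 3 - 19425 = -19422)
P + (48*l(9))*C = -19422 + (48*3)*(-1/30) = -19422 + 144*(-1/30) = -19422 - 24/5 = -97134/5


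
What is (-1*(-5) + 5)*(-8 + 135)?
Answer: 1270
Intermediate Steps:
(-1*(-5) + 5)*(-8 + 135) = (5 + 5)*127 = 10*127 = 1270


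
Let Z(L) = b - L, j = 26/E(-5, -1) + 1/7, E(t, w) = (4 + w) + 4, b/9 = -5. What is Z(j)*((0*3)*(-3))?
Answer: 0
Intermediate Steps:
b = -45 (b = 9*(-5) = -45)
E(t, w) = 8 + w
j = 27/7 (j = 26/(8 - 1) + 1/7 = 26/7 + 1*(⅐) = 26*(⅐) + ⅐ = 26/7 + ⅐ = 27/7 ≈ 3.8571)
Z(L) = -45 - L
Z(j)*((0*3)*(-3)) = (-45 - 1*27/7)*((0*3)*(-3)) = (-45 - 27/7)*(0*(-3)) = -342/7*0 = 0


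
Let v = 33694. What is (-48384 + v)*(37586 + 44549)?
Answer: -1206563150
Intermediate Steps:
(-48384 + v)*(37586 + 44549) = (-48384 + 33694)*(37586 + 44549) = -14690*82135 = -1206563150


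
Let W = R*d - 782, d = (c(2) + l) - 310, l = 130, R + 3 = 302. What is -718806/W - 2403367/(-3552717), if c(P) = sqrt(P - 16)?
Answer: 1062364221328345/76785799780137 + 1557413*I*sqrt(14)/21613261 ≈ 13.835 + 0.26962*I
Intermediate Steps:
R = 299 (R = -3 + 302 = 299)
c(P) = sqrt(-16 + P)
d = -180 + I*sqrt(14) (d = (sqrt(-16 + 2) + 130) - 310 = (sqrt(-14) + 130) - 310 = (I*sqrt(14) + 130) - 310 = (130 + I*sqrt(14)) - 310 = -180 + I*sqrt(14) ≈ -180.0 + 3.7417*I)
W = -54602 + 299*I*sqrt(14) (W = 299*(-180 + I*sqrt(14)) - 782 = (-53820 + 299*I*sqrt(14)) - 782 = -54602 + 299*I*sqrt(14) ≈ -54602.0 + 1118.8*I)
-718806/W - 2403367/(-3552717) = -718806/(-54602 + 299*I*sqrt(14)) - 2403367/(-3552717) = -718806/(-54602 + 299*I*sqrt(14)) - 2403367*(-1/3552717) = -718806/(-54602 + 299*I*sqrt(14)) + 2403367/3552717 = 2403367/3552717 - 718806/(-54602 + 299*I*sqrt(14))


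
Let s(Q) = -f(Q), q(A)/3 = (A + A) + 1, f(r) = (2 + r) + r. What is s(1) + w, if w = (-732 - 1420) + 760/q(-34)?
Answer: -434116/201 ≈ -2159.8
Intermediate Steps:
f(r) = 2 + 2*r
q(A) = 3 + 6*A (q(A) = 3*((A + A) + 1) = 3*(2*A + 1) = 3*(1 + 2*A) = 3 + 6*A)
s(Q) = -2 - 2*Q (s(Q) = -(2 + 2*Q) = -2 - 2*Q)
w = -433312/201 (w = (-732 - 1420) + 760/(3 + 6*(-34)) = -2152 + 760/(3 - 204) = -2152 + 760/(-201) = -2152 + 760*(-1/201) = -2152 - 760/201 = -433312/201 ≈ -2155.8)
s(1) + w = (-2 - 2*1) - 433312/201 = (-2 - 2) - 433312/201 = -4 - 433312/201 = -434116/201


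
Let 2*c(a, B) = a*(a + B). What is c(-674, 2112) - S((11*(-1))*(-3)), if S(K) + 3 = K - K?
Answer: -484603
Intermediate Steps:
c(a, B) = a*(B + a)/2 (c(a, B) = (a*(a + B))/2 = (a*(B + a))/2 = a*(B + a)/2)
S(K) = -3 (S(K) = -3 + (K - K) = -3 + 0 = -3)
c(-674, 2112) - S((11*(-1))*(-3)) = (½)*(-674)*(2112 - 674) - 1*(-3) = (½)*(-674)*1438 + 3 = -484606 + 3 = -484603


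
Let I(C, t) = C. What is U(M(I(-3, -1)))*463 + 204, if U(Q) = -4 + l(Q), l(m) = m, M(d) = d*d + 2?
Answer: 3445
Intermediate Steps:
M(d) = 2 + d² (M(d) = d² + 2 = 2 + d²)
U(Q) = -4 + Q
U(M(I(-3, -1)))*463 + 204 = (-4 + (2 + (-3)²))*463 + 204 = (-4 + (2 + 9))*463 + 204 = (-4 + 11)*463 + 204 = 7*463 + 204 = 3241 + 204 = 3445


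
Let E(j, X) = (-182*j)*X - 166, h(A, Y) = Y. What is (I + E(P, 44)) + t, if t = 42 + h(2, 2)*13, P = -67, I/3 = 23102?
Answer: 605744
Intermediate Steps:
I = 69306 (I = 3*23102 = 69306)
t = 68 (t = 42 + 2*13 = 42 + 26 = 68)
E(j, X) = -166 - 182*X*j (E(j, X) = -182*X*j - 166 = -166 - 182*X*j)
(I + E(P, 44)) + t = (69306 + (-166 - 182*44*(-67))) + 68 = (69306 + (-166 + 536536)) + 68 = (69306 + 536370) + 68 = 605676 + 68 = 605744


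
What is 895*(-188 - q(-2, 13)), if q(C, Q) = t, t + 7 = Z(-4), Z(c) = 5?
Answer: -166470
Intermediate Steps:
t = -2 (t = -7 + 5 = -2)
q(C, Q) = -2
895*(-188 - q(-2, 13)) = 895*(-188 - 1*(-2)) = 895*(-188 + 2) = 895*(-186) = -166470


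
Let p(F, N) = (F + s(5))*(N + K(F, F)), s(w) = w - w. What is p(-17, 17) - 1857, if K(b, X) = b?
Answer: -1857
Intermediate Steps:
s(w) = 0
p(F, N) = F*(F + N) (p(F, N) = (F + 0)*(N + F) = F*(F + N))
p(-17, 17) - 1857 = -17*(-17 + 17) - 1857 = -17*0 - 1857 = 0 - 1857 = -1857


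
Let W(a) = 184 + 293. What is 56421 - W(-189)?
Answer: 55944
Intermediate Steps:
W(a) = 477
56421 - W(-189) = 56421 - 1*477 = 56421 - 477 = 55944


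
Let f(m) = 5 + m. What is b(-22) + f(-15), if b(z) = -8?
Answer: -18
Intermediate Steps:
b(-22) + f(-15) = -8 + (5 - 15) = -8 - 10 = -18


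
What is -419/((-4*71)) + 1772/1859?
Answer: 1282169/527956 ≈ 2.4286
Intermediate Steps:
-419/((-4*71)) + 1772/1859 = -419/(-284) + 1772*(1/1859) = -419*(-1/284) + 1772/1859 = 419/284 + 1772/1859 = 1282169/527956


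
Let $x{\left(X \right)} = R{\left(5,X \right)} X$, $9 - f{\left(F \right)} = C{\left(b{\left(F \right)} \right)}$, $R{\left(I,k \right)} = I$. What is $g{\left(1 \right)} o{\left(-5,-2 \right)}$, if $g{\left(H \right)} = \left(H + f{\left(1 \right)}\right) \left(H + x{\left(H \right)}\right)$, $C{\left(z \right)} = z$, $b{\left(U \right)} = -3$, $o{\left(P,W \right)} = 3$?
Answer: $234$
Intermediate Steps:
$f{\left(F \right)} = 12$ ($f{\left(F \right)} = 9 - -3 = 9 + 3 = 12$)
$x{\left(X \right)} = 5 X$
$g{\left(H \right)} = 6 H \left(12 + H\right)$ ($g{\left(H \right)} = \left(H + 12\right) \left(H + 5 H\right) = \left(12 + H\right) 6 H = 6 H \left(12 + H\right)$)
$g{\left(1 \right)} o{\left(-5,-2 \right)} = 6 \cdot 1 \left(12 + 1\right) 3 = 6 \cdot 1 \cdot 13 \cdot 3 = 78 \cdot 3 = 234$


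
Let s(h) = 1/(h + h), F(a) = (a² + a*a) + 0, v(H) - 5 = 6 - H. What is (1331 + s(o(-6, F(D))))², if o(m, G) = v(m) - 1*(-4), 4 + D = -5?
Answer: 3125145409/1764 ≈ 1.7716e+6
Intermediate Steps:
v(H) = 11 - H (v(H) = 5 + (6 - H) = 11 - H)
D = -9 (D = -4 - 5 = -9)
F(a) = 2*a² (F(a) = (a² + a²) + 0 = 2*a² + 0 = 2*a²)
o(m, G) = 15 - m (o(m, G) = (11 - m) - 1*(-4) = (11 - m) + 4 = 15 - m)
s(h) = 1/(2*h)
(1331 + s(o(-6, F(D))))² = (1331 + 1/(2*(15 - 1*(-6))))² = (1331 + 1/(2*(15 + 6)))² = (1331 + (½)/21)² = (1331 + (½)*(1/21))² = (1331 + 1/42)² = (55903/42)² = 3125145409/1764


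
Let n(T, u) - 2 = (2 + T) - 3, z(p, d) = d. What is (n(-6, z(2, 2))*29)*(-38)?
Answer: 5510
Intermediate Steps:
n(T, u) = 1 + T (n(T, u) = 2 + ((2 + T) - 3) = 2 + (-1 + T) = 1 + T)
(n(-6, z(2, 2))*29)*(-38) = ((1 - 6)*29)*(-38) = -5*29*(-38) = -145*(-38) = 5510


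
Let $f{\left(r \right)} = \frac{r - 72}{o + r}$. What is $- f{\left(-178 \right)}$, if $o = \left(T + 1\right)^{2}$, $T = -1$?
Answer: $- \frac{125}{89} \approx -1.4045$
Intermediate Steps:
$o = 0$ ($o = \left(-1 + 1\right)^{2} = 0^{2} = 0$)
$f{\left(r \right)} = \frac{-72 + r}{r}$ ($f{\left(r \right)} = \frac{r - 72}{0 + r} = \frac{-72 + r}{r}$)
$- f{\left(-178 \right)} = - \frac{-72 - 178}{-178} = - \frac{\left(-1\right) \left(-250\right)}{178} = \left(-1\right) \frac{125}{89} = - \frac{125}{89}$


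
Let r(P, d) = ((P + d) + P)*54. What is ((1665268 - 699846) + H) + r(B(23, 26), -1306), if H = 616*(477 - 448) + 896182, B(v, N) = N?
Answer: 1811752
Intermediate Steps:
r(P, d) = 54*d + 108*P (r(P, d) = (d + 2*P)*54 = 54*d + 108*P)
H = 914046 (H = 616*29 + 896182 = 17864 + 896182 = 914046)
((1665268 - 699846) + H) + r(B(23, 26), -1306) = ((1665268 - 699846) + 914046) + (54*(-1306) + 108*26) = (965422 + 914046) + (-70524 + 2808) = 1879468 - 67716 = 1811752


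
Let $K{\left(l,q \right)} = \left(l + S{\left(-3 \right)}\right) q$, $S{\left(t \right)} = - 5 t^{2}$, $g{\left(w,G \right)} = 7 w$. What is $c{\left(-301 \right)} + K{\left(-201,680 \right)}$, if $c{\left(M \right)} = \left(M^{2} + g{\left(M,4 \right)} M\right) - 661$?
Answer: $556867$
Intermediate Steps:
$K{\left(l,q \right)} = q \left(-45 + l\right)$ ($K{\left(l,q \right)} = \left(l - 5 \left(-3\right)^{2}\right) q = \left(l - 45\right) q = \left(-45 + l\right) q = q \left(-45 + l\right)$)
$c{\left(M \right)} = -661 + 8 M^{2}$ ($c{\left(M \right)} = \left(M^{2} + 7 M M\right) - 661 = \left(M^{2} + 7 M^{2}\right) - 661 = 8 M^{2} - 661 = -661 + 8 M^{2}$)
$c{\left(-301 \right)} + K{\left(-201,680 \right)} = \left(-661 + 8 \left(-301\right)^{2}\right) + 680 \left(-45 - 201\right) = \left(-661 + 8 \cdot 90601\right) + 680 \left(-246\right) = \left(-661 + 724808\right) - 167280 = 724147 - 167280 = 556867$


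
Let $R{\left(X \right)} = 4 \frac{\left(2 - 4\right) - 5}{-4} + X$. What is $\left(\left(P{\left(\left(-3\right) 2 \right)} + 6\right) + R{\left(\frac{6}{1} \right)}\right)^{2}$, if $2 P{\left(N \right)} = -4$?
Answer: $289$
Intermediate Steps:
$P{\left(N \right)} = -2$ ($P{\left(N \right)} = \frac{1}{2} \left(-4\right) = -2$)
$R{\left(X \right)} = 7 + X$ ($R{\left(X \right)} = 4 \left(-2 - 5\right) \left(- \frac{1}{4}\right) + X = 4 \left(\left(-7\right) \left(- \frac{1}{4}\right)\right) + X = 4 \cdot \frac{7}{4} + X = 7 + X$)
$\left(\left(P{\left(\left(-3\right) 2 \right)} + 6\right) + R{\left(\frac{6}{1} \right)}\right)^{2} = \left(\left(-2 + 6\right) + \left(7 + \frac{6}{1}\right)\right)^{2} = \left(4 + \left(7 + 6 \cdot 1\right)\right)^{2} = \left(4 + \left(7 + 6\right)\right)^{2} = \left(4 + 13\right)^{2} = 17^{2} = 289$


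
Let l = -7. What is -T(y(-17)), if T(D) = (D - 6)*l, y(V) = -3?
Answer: -63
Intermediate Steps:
T(D) = 42 - 7*D (T(D) = (D - 6)*(-7) = (-6 + D)*(-7) = 42 - 7*D)
-T(y(-17)) = -(42 - 7*(-3)) = -(42 + 21) = -1*63 = -63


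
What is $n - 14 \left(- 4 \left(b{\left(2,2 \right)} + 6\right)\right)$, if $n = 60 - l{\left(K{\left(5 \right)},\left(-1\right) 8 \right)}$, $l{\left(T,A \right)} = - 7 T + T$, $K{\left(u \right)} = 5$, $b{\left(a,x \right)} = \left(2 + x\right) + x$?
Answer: $762$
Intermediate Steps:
$b{\left(a,x \right)} = 2 + 2 x$
$l{\left(T,A \right)} = - 6 T$
$n = 90$ ($n = 60 - \left(-6\right) 5 = 60 - -30 = 60 + 30 = 90$)
$n - 14 \left(- 4 \left(b{\left(2,2 \right)} + 6\right)\right) = 90 - 14 \left(- 4 \left(\left(2 + 2 \cdot 2\right) + 6\right)\right) = 90 - 14 \left(- 4 \left(\left(2 + 4\right) + 6\right)\right) = 90 - 14 \left(- 4 \left(6 + 6\right)\right) = 90 - 14 \left(\left(-4\right) 12\right) = 90 - -672 = 90 + 672 = 762$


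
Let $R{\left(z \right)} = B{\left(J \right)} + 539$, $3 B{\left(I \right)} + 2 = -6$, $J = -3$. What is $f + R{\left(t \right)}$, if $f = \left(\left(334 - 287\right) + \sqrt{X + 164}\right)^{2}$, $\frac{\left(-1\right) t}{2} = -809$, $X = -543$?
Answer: $\frac{7099}{3} + 94 i \sqrt{379} \approx 2366.3 + 1830.0 i$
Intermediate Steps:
$t = 1618$ ($t = \left(-2\right) \left(-809\right) = 1618$)
$B{\left(I \right)} = - \frac{8}{3}$ ($B{\left(I \right)} = - \frac{2}{3} + \frac{1}{3} \left(-6\right) = - \frac{2}{3} - 2 = - \frac{8}{3}$)
$f = \left(47 + i \sqrt{379}\right)^{2}$ ($f = \left(\left(334 - 287\right) + \sqrt{-543 + 164}\right)^{2} = \left(\left(334 - 287\right) + \sqrt{-379}\right)^{2} = \left(47 + i \sqrt{379}\right)^{2} \approx 1830.0 + 1830.0 i$)
$R{\left(z \right)} = \frac{1609}{3}$ ($R{\left(z \right)} = - \frac{8}{3} + 539 = \frac{1609}{3}$)
$f + R{\left(t \right)} = \left(47 + i \sqrt{379}\right)^{2} + \frac{1609}{3} = \frac{1609}{3} + \left(47 + i \sqrt{379}\right)^{2}$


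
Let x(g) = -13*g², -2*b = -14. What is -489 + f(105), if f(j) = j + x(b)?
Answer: -1021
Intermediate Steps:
b = 7 (b = -½*(-14) = 7)
f(j) = -637 + j (f(j) = j - 13*7² = j - 13*49 = j - 637 = -637 + j)
-489 + f(105) = -489 + (-637 + 105) = -489 - 532 = -1021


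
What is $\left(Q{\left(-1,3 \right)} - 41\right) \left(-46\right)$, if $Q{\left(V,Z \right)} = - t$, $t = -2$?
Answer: $1794$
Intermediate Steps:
$Q{\left(V,Z \right)} = 2$ ($Q{\left(V,Z \right)} = \left(-1\right) \left(-2\right) = 2$)
$\left(Q{\left(-1,3 \right)} - 41\right) \left(-46\right) = \left(2 - 41\right) \left(-46\right) = \left(-39\right) \left(-46\right) = 1794$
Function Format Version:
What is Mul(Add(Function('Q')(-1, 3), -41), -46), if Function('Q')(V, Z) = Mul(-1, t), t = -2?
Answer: 1794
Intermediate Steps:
Function('Q')(V, Z) = 2 (Function('Q')(V, Z) = Mul(-1, -2) = 2)
Mul(Add(Function('Q')(-1, 3), -41), -46) = Mul(Add(2, -41), -46) = Mul(-39, -46) = 1794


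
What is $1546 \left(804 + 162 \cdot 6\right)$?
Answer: $2745696$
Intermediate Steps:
$1546 \left(804 + 162 \cdot 6\right) = 1546 \left(804 + 972\right) = 1546 \cdot 1776 = 2745696$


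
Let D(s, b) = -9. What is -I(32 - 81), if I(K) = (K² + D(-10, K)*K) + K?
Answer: -2793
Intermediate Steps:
I(K) = K² - 8*K (I(K) = (K² - 9*K) + K = K² - 8*K)
-I(32 - 81) = -(32 - 81)*(-8 + (32 - 81)) = -(-49)*(-8 - 49) = -(-49)*(-57) = -1*2793 = -2793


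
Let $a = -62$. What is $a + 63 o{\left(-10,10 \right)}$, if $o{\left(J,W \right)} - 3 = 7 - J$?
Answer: $1198$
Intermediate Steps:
$o{\left(J,W \right)} = 10 - J$ ($o{\left(J,W \right)} = 3 - \left(-7 + J\right) = 10 - J$)
$a + 63 o{\left(-10,10 \right)} = -62 + 63 \left(10 - -10\right) = -62 + 63 \left(10 + 10\right) = -62 + 63 \cdot 20 = -62 + 1260 = 1198$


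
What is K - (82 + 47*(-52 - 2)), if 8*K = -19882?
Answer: -117/4 ≈ -29.250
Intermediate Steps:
K = -9941/4 (K = (⅛)*(-19882) = -9941/4 ≈ -2485.3)
K - (82 + 47*(-52 - 2)) = -9941/4 - (82 + 47*(-52 - 2)) = -9941/4 - (82 + 47*(-54)) = -9941/4 - (82 - 2538) = -9941/4 - 1*(-2456) = -9941/4 + 2456 = -117/4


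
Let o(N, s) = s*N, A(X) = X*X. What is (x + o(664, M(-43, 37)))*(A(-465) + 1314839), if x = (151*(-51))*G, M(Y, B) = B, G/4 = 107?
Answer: -5008814633440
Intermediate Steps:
G = 428 (G = 4*107 = 428)
A(X) = X²
x = -3296028 (x = (151*(-51))*428 = -7701*428 = -3296028)
o(N, s) = N*s
(x + o(664, M(-43, 37)))*(A(-465) + 1314839) = (-3296028 + 664*37)*((-465)² + 1314839) = (-3296028 + 24568)*(216225 + 1314839) = -3271460*1531064 = -5008814633440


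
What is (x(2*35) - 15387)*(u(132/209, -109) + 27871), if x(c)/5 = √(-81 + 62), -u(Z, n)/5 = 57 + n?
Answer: -432851697 + 140655*I*√19 ≈ -4.3285e+8 + 6.131e+5*I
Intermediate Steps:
u(Z, n) = -285 - 5*n (u(Z, n) = -5*(57 + n) = -285 - 5*n)
x(c) = 5*I*√19 (x(c) = 5*√(-81 + 62) = 5*√(-19) = 5*(I*√19) = 5*I*√19)
(x(2*35) - 15387)*(u(132/209, -109) + 27871) = (5*I*√19 - 15387)*((-285 - 5*(-109)) + 27871) = (-15387 + 5*I*√19)*((-285 + 545) + 27871) = (-15387 + 5*I*√19)*(260 + 27871) = (-15387 + 5*I*√19)*28131 = -432851697 + 140655*I*√19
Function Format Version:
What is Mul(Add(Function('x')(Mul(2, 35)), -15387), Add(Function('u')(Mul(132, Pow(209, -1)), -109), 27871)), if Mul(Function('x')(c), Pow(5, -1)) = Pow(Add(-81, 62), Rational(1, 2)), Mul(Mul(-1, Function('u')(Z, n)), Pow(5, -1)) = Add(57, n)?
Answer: Add(-432851697, Mul(140655, I, Pow(19, Rational(1, 2)))) ≈ Add(-4.3285e+8, Mul(6.1310e+5, I))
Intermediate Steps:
Function('u')(Z, n) = Add(-285, Mul(-5, n)) (Function('u')(Z, n) = Mul(-5, Add(57, n)) = Add(-285, Mul(-5, n)))
Function('x')(c) = Mul(5, I, Pow(19, Rational(1, 2))) (Function('x')(c) = Mul(5, Pow(Add(-81, 62), Rational(1, 2))) = Mul(5, Pow(-19, Rational(1, 2))) = Mul(5, Mul(I, Pow(19, Rational(1, 2)))) = Mul(5, I, Pow(19, Rational(1, 2))))
Mul(Add(Function('x')(Mul(2, 35)), -15387), Add(Function('u')(Mul(132, Pow(209, -1)), -109), 27871)) = Mul(Add(Mul(5, I, Pow(19, Rational(1, 2))), -15387), Add(Add(-285, Mul(-5, -109)), 27871)) = Mul(Add(-15387, Mul(5, I, Pow(19, Rational(1, 2)))), Add(Add(-285, 545), 27871)) = Mul(Add(-15387, Mul(5, I, Pow(19, Rational(1, 2)))), Add(260, 27871)) = Mul(Add(-15387, Mul(5, I, Pow(19, Rational(1, 2)))), 28131) = Add(-432851697, Mul(140655, I, Pow(19, Rational(1, 2))))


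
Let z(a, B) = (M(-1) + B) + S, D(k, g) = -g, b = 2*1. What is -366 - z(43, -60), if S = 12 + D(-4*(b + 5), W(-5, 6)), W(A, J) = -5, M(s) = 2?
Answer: -325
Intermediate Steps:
b = 2
S = 17 (S = 12 - 1*(-5) = 12 + 5 = 17)
z(a, B) = 19 + B (z(a, B) = (2 + B) + 17 = 19 + B)
-366 - z(43, -60) = -366 - (19 - 60) = -366 - 1*(-41) = -366 + 41 = -325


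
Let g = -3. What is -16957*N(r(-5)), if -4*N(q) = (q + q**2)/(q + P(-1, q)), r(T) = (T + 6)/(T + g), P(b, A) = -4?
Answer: 118699/1056 ≈ 112.40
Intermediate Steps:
r(T) = (6 + T)/(-3 + T) (r(T) = (T + 6)/(T - 3) = (6 + T)/(-3 + T))
N(q) = -(q + q**2)/(4*(-4 + q)) (N(q) = -(q + q**2)/(4*(q - 4)) = -(q + q**2)/(4*(-4 + q)))
-16957*N(r(-5)) = -(-16957)*(6 - 5)/(-3 - 5)*(1 + (6 - 5)/(-3 - 5))/(-16 + 4*((6 - 5)/(-3 - 5))) = -(-16957)*1/(-8)*(1 + 1/(-8))/(-16 + 4*(1/(-8))) = -(-16957)*(-1/8*1)*(1 - 1/8*1)/(-16 + 4*(-1/8*1)) = -(-16957)*(-1)*(1 - 1/8)/(8*(-16 + 4*(-1/8))) = -(-16957)*(-1)*7/(8*(-16 - 1/2)*8) = -(-16957)*(-1)*7/(8*(-33/2)*8) = -(-16957)*(-1)*(-2)*7/(8*33*8) = -16957*(-7/1056) = 118699/1056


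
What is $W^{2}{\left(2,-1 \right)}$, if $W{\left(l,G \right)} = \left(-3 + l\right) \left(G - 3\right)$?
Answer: $16$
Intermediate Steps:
$W{\left(l,G \right)} = \left(-3 + G\right) \left(-3 + l\right)$ ($W{\left(l,G \right)} = \left(-3 + l\right) \left(-3 + G\right) = \left(-3 + G\right) \left(-3 + l\right)$)
$W^{2}{\left(2,-1 \right)} = \left(9 - -3 - 6 - 2\right)^{2} = \left(9 + 3 - 6 - 2\right)^{2} = 4^{2} = 16$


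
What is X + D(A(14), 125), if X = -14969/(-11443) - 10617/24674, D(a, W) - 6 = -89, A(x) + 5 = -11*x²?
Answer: -23186745531/282344582 ≈ -82.122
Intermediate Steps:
A(x) = -5 - 11*x²
D(a, W) = -83 (D(a, W) = 6 - 89 = -83)
X = 247854775/282344582 (X = -14969*(-1/11443) - 10617*1/24674 = 14969/11443 - 10617/24674 = 247854775/282344582 ≈ 0.87784)
X + D(A(14), 125) = 247854775/282344582 - 83 = -23186745531/282344582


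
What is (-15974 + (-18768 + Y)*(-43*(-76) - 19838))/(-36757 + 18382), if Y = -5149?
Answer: -396288716/18375 ≈ -21567.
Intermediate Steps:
(-15974 + (-18768 + Y)*(-43*(-76) - 19838))/(-36757 + 18382) = (-15974 + (-18768 - 5149)*(-43*(-76) - 19838))/(-36757 + 18382) = (-15974 - 23917*(3268 - 19838))/(-18375) = (-15974 - 23917*(-16570))*(-1/18375) = (-15974 + 396304690)*(-1/18375) = 396288716*(-1/18375) = -396288716/18375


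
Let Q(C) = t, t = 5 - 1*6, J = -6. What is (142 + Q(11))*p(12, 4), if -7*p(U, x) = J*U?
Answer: 10152/7 ≈ 1450.3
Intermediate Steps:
p(U, x) = 6*U/7 (p(U, x) = -(-6)*U/7 = 6*U/7)
t = -1 (t = 5 - 6 = -1)
Q(C) = -1
(142 + Q(11))*p(12, 4) = (142 - 1)*((6/7)*12) = 141*(72/7) = 10152/7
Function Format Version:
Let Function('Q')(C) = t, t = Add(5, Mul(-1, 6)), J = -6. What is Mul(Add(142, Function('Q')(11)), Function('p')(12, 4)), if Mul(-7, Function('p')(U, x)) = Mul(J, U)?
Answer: Rational(10152, 7) ≈ 1450.3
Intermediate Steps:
Function('p')(U, x) = Mul(Rational(6, 7), U) (Function('p')(U, x) = Mul(Rational(-1, 7), Mul(-6, U)) = Mul(Rational(6, 7), U))
t = -1 (t = Add(5, -6) = -1)
Function('Q')(C) = -1
Mul(Add(142, Function('Q')(11)), Function('p')(12, 4)) = Mul(Add(142, -1), Mul(Rational(6, 7), 12)) = Mul(141, Rational(72, 7)) = Rational(10152, 7)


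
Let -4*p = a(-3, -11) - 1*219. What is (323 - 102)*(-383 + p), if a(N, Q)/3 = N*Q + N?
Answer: -310063/4 ≈ -77516.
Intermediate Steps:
a(N, Q) = 3*N + 3*N*Q (a(N, Q) = 3*(N*Q + N) = 3*(N + N*Q) = 3*N + 3*N*Q)
p = 129/4 (p = -(3*(-3)*(1 - 11) - 1*219)/4 = -(3*(-3)*(-10) - 219)/4 = -(90 - 219)/4 = -1/4*(-129) = 129/4 ≈ 32.250)
(323 - 102)*(-383 + p) = (323 - 102)*(-383 + 129/4) = 221*(-1403/4) = -310063/4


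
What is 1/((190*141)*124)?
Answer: 1/3321960 ≈ 3.0103e-7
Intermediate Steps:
1/((190*141)*124) = 1/(26790*124) = 1/3321960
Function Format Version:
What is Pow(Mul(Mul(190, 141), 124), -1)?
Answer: Rational(1, 3321960) ≈ 3.0103e-7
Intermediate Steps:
Pow(Mul(Mul(190, 141), 124), -1) = Pow(Mul(26790, 124), -1) = Pow(3321960, -1) = Rational(1, 3321960)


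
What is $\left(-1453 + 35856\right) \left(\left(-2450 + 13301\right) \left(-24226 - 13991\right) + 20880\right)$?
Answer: $-14265953488161$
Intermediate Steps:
$\left(-1453 + 35856\right) \left(\left(-2450 + 13301\right) \left(-24226 - 13991\right) + 20880\right) = 34403 \left(10851 \left(-38217\right) + 20880\right) = 34403 \left(-414692667 + 20880\right) = 34403 \left(-414671787\right) = -14265953488161$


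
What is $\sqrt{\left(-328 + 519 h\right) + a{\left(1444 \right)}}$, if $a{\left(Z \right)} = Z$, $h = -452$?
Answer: $64 i \sqrt{57} \approx 483.19 i$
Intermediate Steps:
$\sqrt{\left(-328 + 519 h\right) + a{\left(1444 \right)}} = \sqrt{\left(-328 + 519 \left(-452\right)\right) + 1444} = \sqrt{\left(-328 - 234588\right) + 1444} = \sqrt{-234916 + 1444} = \sqrt{-233472} = 64 i \sqrt{57}$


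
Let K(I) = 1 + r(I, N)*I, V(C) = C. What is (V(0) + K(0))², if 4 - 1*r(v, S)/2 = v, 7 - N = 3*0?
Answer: 1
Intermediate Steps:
N = 7 (N = 7 - 3*0 = 7 - 1*0 = 7 + 0 = 7)
r(v, S) = 8 - 2*v
K(I) = 1 + I*(8 - 2*I) (K(I) = 1 + (8 - 2*I)*I = 1 + I*(8 - 2*I))
(V(0) + K(0))² = (0 + (1 - 2*0*(-4 + 0)))² = (0 + (1 - 2*0*(-4)))² = (0 + (1 + 0))² = (0 + 1)² = 1² = 1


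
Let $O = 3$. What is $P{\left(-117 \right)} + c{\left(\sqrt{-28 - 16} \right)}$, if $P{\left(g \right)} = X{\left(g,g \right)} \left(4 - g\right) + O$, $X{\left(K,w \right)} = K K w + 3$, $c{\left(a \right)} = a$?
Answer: $-193794807 + 2 i \sqrt{11} \approx -1.9379 \cdot 10^{8} + 6.6332 i$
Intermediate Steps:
$X{\left(K,w \right)} = 3 + w K^{2}$ ($X{\left(K,w \right)} = K^{2} w + 3 = w K^{2} + 3 = 3 + w K^{2}$)
$P{\left(g \right)} = 3 + \left(3 + g^{3}\right) \left(4 - g\right)$ ($P{\left(g \right)} = \left(3 + g g^{2}\right) \left(4 - g\right) + 3 = \left(3 + g^{3}\right) \left(4 - g\right) + 3 = 3 + \left(3 + g^{3}\right) \left(4 - g\right)$)
$P{\left(-117 \right)} + c{\left(\sqrt{-28 - 16} \right)} = \left(15 + 4 \left(-117\right)^{3} - - 117 \left(3 + \left(-117\right)^{3}\right)\right) + \sqrt{-28 - 16} = \left(15 + 4 \left(-1601613\right) - - 117 \left(3 - 1601613\right)\right) + \sqrt{-44} = \left(15 - 6406452 - \left(-117\right) \left(-1601610\right)\right) + 2 i \sqrt{11} = \left(15 - 6406452 - 187388370\right) + 2 i \sqrt{11} = -193794807 + 2 i \sqrt{11}$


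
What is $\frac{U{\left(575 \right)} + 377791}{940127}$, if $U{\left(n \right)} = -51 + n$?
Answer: $\frac{378315}{940127} \approx 0.40241$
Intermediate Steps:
$\frac{U{\left(575 \right)} + 377791}{940127} = \frac{\left(-51 + 575\right) + 377791}{940127} = \left(524 + 377791\right) \frac{1}{940127} = 378315 \cdot \frac{1}{940127} = \frac{378315}{940127}$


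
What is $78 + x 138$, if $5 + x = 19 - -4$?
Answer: $2562$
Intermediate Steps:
$x = 18$ ($x = -5 + \left(19 - -4\right) = -5 + \left(19 + 4\right) = -5 + 23 = 18$)
$78 + x 138 = 78 + 18 \cdot 138 = 78 + 2484 = 2562$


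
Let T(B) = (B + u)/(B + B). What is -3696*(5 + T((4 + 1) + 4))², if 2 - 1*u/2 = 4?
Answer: -2779700/27 ≈ -1.0295e+5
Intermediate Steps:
u = -4 (u = 4 - 2*4 = 4 - 8 = -4)
T(B) = (-4 + B)/(2*B) (T(B) = (B - 4)/(B + B) = (-4 + B)/((2*B)) = (-4 + B)*(1/(2*B)) = (-4 + B)/(2*B))
-3696*(5 + T((4 + 1) + 4))² = -3696*(5 + (-4 + ((4 + 1) + 4))/(2*((4 + 1) + 4)))² = -3696*(5 + (-4 + (5 + 4))/(2*(5 + 4)))² = -3696*(5 + (½)*(-4 + 9)/9)² = -3696*(5 + (½)*(⅑)*5)² = -3696*(5 + 5/18)² = -3696*(95/18)² = -3696*9025/324 = -2779700/27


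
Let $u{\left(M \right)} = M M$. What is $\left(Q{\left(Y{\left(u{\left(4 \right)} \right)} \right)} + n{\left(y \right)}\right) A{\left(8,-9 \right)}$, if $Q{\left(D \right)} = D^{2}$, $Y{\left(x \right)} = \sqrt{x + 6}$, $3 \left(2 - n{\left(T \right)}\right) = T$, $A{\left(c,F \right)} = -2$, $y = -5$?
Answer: $- \frac{154}{3} \approx -51.333$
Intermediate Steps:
$n{\left(T \right)} = 2 - \frac{T}{3}$
$u{\left(M \right)} = M^{2}$
$Y{\left(x \right)} = \sqrt{6 + x}$
$\left(Q{\left(Y{\left(u{\left(4 \right)} \right)} \right)} + n{\left(y \right)}\right) A{\left(8,-9 \right)} = \left(\left(\sqrt{6 + 4^{2}}\right)^{2} + \left(2 - - \frac{5}{3}\right)\right) \left(-2\right) = \left(\left(\sqrt{6 + 16}\right)^{2} + \left(2 + \frac{5}{3}\right)\right) \left(-2\right) = \left(\left(\sqrt{22}\right)^{2} + \frac{11}{3}\right) \left(-2\right) = \left(22 + \frac{11}{3}\right) \left(-2\right) = \frac{77}{3} \left(-2\right) = - \frac{154}{3}$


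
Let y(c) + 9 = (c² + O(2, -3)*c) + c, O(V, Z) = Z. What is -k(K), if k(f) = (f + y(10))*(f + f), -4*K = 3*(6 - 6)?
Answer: 0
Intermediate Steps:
K = 0 (K = -3*(6 - 6)/4 = -3*0/4 = -¼*0 = 0)
y(c) = -9 + c² - 2*c (y(c) = -9 + ((c² - 3*c) + c) = -9 + (c² - 2*c) = -9 + c² - 2*c)
k(f) = 2*f*(71 + f) (k(f) = (f + (-9 + 10² - 2*10))*(f + f) = (f + (-9 + 100 - 20))*(2*f) = (f + 71)*(2*f) = (71 + f)*(2*f) = 2*f*(71 + f))
-k(K) = -2*0*(71 + 0) = -2*0*71 = -1*0 = 0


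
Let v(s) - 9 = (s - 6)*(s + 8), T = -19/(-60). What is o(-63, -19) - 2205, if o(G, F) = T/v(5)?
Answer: -529219/240 ≈ -2205.1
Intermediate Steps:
T = 19/60 (T = -19*(-1/60) = 19/60 ≈ 0.31667)
v(s) = 9 + (-6 + s)*(8 + s) (v(s) = 9 + (s - 6)*(s + 8) = 9 + (-6 + s)*(8 + s))
o(G, F) = -19/240 (o(G, F) = 19/(60*(-39 + 5² + 2*5)) = 19/(60*(-39 + 25 + 10)) = (19/60)/(-4) = (19/60)*(-¼) = -19/240)
o(-63, -19) - 2205 = -19/240 - 2205 = -529219/240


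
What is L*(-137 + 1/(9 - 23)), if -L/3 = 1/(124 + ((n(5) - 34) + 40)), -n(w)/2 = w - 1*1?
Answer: 5757/1708 ≈ 3.3706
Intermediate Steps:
n(w) = 2 - 2*w (n(w) = -2*(w - 1*1) = -2*(w - 1) = -2*(-1 + w) = 2 - 2*w)
L = -3/122 (L = -3/(124 + (((2 - 2*5) - 34) + 40)) = -3/(124 + (((2 - 10) - 34) + 40)) = -3/(124 + ((-8 - 34) + 40)) = -3/(124 + (-42 + 40)) = -3/(124 - 2) = -3/122 ≈ -0.024590)
L*(-137 + 1/(9 - 23)) = -3*(-137 + 1/(9 - 23))/122 = -3*(-137 + 1/(-14))/122 = -3*(-137 - 1/14)/122 = -3/122*(-1919/14) = 5757/1708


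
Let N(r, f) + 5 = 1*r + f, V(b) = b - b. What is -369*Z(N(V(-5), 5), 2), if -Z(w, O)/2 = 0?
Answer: 0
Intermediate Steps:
V(b) = 0
N(r, f) = -5 + f + r (N(r, f) = -5 + (1*r + f) = -5 + (r + f) = -5 + (f + r) = -5 + f + r)
Z(w, O) = 0 (Z(w, O) = -2*0 = 0)
-369*Z(N(V(-5), 5), 2) = -369*0 = 0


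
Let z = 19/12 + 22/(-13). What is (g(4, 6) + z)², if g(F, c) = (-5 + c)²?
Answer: 19321/24336 ≈ 0.79393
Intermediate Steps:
z = -17/156 (z = 19*(1/12) + 22*(-1/13) = 19/12 - 22/13 = -17/156 ≈ -0.10897)
(g(4, 6) + z)² = ((-5 + 6)² - 17/156)² = (1² - 17/156)² = (1 - 17/156)² = (139/156)² = 19321/24336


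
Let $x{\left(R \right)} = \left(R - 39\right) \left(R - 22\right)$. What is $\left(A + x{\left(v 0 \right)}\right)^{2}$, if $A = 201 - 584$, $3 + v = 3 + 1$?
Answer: $225625$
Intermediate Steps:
$v = 1$ ($v = -3 + \left(3 + 1\right) = -3 + 4 = 1$)
$x{\left(R \right)} = \left(-39 + R\right) \left(-22 + R\right)$
$A = -383$ ($A = 201 - 584 = -383$)
$\left(A + x{\left(v 0 \right)}\right)^{2} = \left(-383 + \left(858 + \left(1 \cdot 0\right)^{2} - 61 \cdot 1 \cdot 0\right)\right)^{2} = \left(-383 + \left(858 + 0^{2} - 0\right)\right)^{2} = \left(-383 + \left(858 + 0 + 0\right)\right)^{2} = \left(-383 + 858\right)^{2} = 475^{2} = 225625$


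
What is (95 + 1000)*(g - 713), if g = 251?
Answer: -505890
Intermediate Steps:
(95 + 1000)*(g - 713) = (95 + 1000)*(251 - 713) = 1095*(-462) = -505890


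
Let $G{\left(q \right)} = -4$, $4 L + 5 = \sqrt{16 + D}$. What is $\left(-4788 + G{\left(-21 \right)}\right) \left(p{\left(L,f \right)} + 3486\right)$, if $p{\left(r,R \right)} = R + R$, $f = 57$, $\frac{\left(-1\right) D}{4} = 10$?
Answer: $-17251200$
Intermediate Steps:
$D = -40$ ($D = \left(-4\right) 10 = -40$)
$L = - \frac{5}{4} + \frac{i \sqrt{6}}{2}$ ($L = - \frac{5}{4} + \frac{\sqrt{16 - 40}}{4} = - \frac{5}{4} + \frac{\sqrt{-24}}{4} = - \frac{5}{4} + \frac{2 i \sqrt{6}}{4} = - \frac{5}{4} + \frac{i \sqrt{6}}{2} \approx -1.25 + 1.2247 i$)
$p{\left(r,R \right)} = 2 R$
$\left(-4788 + G{\left(-21 \right)}\right) \left(p{\left(L,f \right)} + 3486\right) = \left(-4788 - 4\right) \left(2 \cdot 57 + 3486\right) = - 4792 \left(114 + 3486\right) = \left(-4792\right) 3600 = -17251200$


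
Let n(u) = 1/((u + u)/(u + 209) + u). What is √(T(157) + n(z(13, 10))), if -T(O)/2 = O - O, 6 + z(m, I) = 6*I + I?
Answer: √3003/440 ≈ 0.12454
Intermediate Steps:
z(m, I) = -6 + 7*I (z(m, I) = -6 + (6*I + I) = -6 + 7*I)
T(O) = 0 (T(O) = -2*(O - O) = -2*0 = 0)
n(u) = 1/(u + 2*u/(209 + u)) (n(u) = 1/((2*u)/(209 + u) + u) = 1/(2*u/(209 + u) + u) = 1/(u + 2*u/(209 + u)))
√(T(157) + n(z(13, 10))) = √(0 + (209 + (-6 + 7*10))/((-6 + 7*10)*(211 + (-6 + 7*10)))) = √(0 + (209 + (-6 + 70))/((-6 + 70)*(211 + (-6 + 70)))) = √(0 + (209 + 64)/(64*(211 + 64))) = √(0 + (1/64)*273/275) = √(0 + (1/64)*(1/275)*273) = √(0 + 273/17600) = √(273/17600) = √3003/440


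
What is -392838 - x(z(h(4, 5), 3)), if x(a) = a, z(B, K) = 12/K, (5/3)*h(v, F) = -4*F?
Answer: -392842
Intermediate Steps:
h(v, F) = -12*F/5 (h(v, F) = 3*(-4*F)/5 = -12*F/5)
-392838 - x(z(h(4, 5), 3)) = -392838 - 12/3 = -392838 - 1*4 = -392838 - 4 = -392842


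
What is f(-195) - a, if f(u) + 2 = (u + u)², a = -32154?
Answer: 184252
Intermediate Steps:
f(u) = -2 + 4*u² (f(u) = -2 + (u + u)² = -2 + (2*u)² = -2 + 4*u²)
f(-195) - a = (-2 + 4*(-195)²) - 1*(-32154) = (-2 + 4*38025) + 32154 = (-2 + 152100) + 32154 = 152098 + 32154 = 184252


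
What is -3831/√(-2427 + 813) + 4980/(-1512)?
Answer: -415/126 + 1277*I*√1614/538 ≈ -3.2937 + 95.359*I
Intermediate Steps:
-3831/√(-2427 + 813) + 4980/(-1512) = -3831*(-I*√1614/1614) + 4980*(-1/1512) = -3831*(-I*√1614/1614) - 415/126 = -(-1277)*I*√1614/538 - 415/126 = 1277*I*√1614/538 - 415/126 = -415/126 + 1277*I*√1614/538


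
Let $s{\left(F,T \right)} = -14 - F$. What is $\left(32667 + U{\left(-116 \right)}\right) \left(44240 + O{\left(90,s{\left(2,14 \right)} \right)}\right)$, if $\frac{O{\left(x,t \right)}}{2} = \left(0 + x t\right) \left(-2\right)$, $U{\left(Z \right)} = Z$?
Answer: $1627550000$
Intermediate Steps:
$O{\left(x,t \right)} = - 4 t x$ ($O{\left(x,t \right)} = 2 \left(0 + x t\right) \left(-2\right) = 2 \left(0 + t x\right) \left(-2\right) = 2 t x \left(-2\right) = 2 \left(- 2 t x\right) = - 4 t x$)
$\left(32667 + U{\left(-116 \right)}\right) \left(44240 + O{\left(90,s{\left(2,14 \right)} \right)}\right) = \left(32667 - 116\right) \left(44240 - 4 \left(-14 - 2\right) 90\right) = 32551 \left(44240 - 4 \left(-14 - 2\right) 90\right) = 32551 \left(44240 - \left(-64\right) 90\right) = 32551 \left(44240 + 5760\right) = 32551 \cdot 50000 = 1627550000$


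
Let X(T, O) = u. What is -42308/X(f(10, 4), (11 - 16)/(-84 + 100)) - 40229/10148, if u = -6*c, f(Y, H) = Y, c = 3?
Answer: 214308731/91332 ≈ 2346.5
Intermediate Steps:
u = -18 (u = -6*3 = -18)
X(T, O) = -18
-42308/X(f(10, 4), (11 - 16)/(-84 + 100)) - 40229/10148 = -42308/(-18) - 40229/10148 = -42308*(-1/18) - 40229*1/10148 = 21154/9 - 40229/10148 = 214308731/91332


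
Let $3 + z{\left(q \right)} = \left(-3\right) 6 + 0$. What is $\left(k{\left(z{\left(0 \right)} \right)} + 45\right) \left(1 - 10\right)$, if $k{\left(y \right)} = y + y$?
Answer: $-27$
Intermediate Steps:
$z{\left(q \right)} = -21$ ($z{\left(q \right)} = -3 + \left(\left(-3\right) 6 + 0\right) = -3 + \left(-18 + 0\right) = -3 - 18 = -21$)
$k{\left(y \right)} = 2 y$
$\left(k{\left(z{\left(0 \right)} \right)} + 45\right) \left(1 - 10\right) = \left(2 \left(-21\right) + 45\right) \left(1 - 10\right) = \left(-42 + 45\right) \left(-9\right) = 3 \left(-9\right) = -27$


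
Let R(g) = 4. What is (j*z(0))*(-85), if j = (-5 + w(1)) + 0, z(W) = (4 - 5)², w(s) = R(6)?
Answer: 85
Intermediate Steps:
w(s) = 4
z(W) = 1 (z(W) = (-1)² = 1)
j = -1 (j = (-5 + 4) + 0 = -1 + 0 = -1)
(j*z(0))*(-85) = -1*1*(-85) = -1*(-85) = 85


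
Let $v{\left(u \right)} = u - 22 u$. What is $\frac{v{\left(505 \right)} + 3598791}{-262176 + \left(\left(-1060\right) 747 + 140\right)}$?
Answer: $- \frac{1794093}{526928} \approx -3.4048$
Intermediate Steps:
$v{\left(u \right)} = - 21 u$
$\frac{v{\left(505 \right)} + 3598791}{-262176 + \left(\left(-1060\right) 747 + 140\right)} = \frac{\left(-21\right) 505 + 3598791}{-262176 + \left(\left(-1060\right) 747 + 140\right)} = \frac{-10605 + 3598791}{-262176 + \left(-791820 + 140\right)} = \frac{3588186}{-262176 - 791680} = \frac{3588186}{-1053856} = 3588186 \left(- \frac{1}{1053856}\right) = - \frac{1794093}{526928}$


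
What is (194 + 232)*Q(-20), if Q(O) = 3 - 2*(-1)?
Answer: 2130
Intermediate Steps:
Q(O) = 5 (Q(O) = 3 + 2 = 5)
(194 + 232)*Q(-20) = (194 + 232)*5 = 426*5 = 2130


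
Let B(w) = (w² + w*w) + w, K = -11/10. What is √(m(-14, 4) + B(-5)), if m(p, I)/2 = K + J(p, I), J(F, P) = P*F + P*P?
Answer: I*√930/5 ≈ 6.0992*I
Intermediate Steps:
K = -11/10 (K = -11*⅒ = -11/10 ≈ -1.1000)
B(w) = w + 2*w² (B(w) = (w² + w²) + w = 2*w² + w = w + 2*w²)
J(F, P) = P² + F*P (J(F, P) = F*P + P² = P² + F*P)
m(p, I) = -11/5 + 2*I*(I + p) (m(p, I) = 2*(-11/10 + I*(p + I)) = 2*(-11/10 + I*(I + p)) = -11/5 + 2*I*(I + p))
√(m(-14, 4) + B(-5)) = √((-11/5 + 2*4*(4 - 14)) - 5*(1 + 2*(-5))) = √((-11/5 + 2*4*(-10)) - 5*(1 - 10)) = √((-11/5 - 80) - 5*(-9)) = √(-411/5 + 45) = √(-186/5) = I*√930/5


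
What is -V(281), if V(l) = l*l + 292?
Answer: -79253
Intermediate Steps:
V(l) = 292 + l² (V(l) = l² + 292 = 292 + l²)
-V(281) = -(292 + 281²) = -(292 + 78961) = -1*79253 = -79253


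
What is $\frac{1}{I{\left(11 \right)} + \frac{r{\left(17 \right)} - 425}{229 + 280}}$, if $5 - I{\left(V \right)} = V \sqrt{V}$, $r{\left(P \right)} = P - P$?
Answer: $- \frac{1079080}{340342411} - \frac{2849891 \sqrt{11}}{340342411} \approx -0.030943$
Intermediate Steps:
$r{\left(P \right)} = 0$
$I{\left(V \right)} = 5 - V^{\frac{3}{2}}$ ($I{\left(V \right)} = 5 - V \sqrt{V} = 5 - V^{\frac{3}{2}}$)
$\frac{1}{I{\left(11 \right)} + \frac{r{\left(17 \right)} - 425}{229 + 280}} = \frac{1}{\left(5 - 11^{\frac{3}{2}}\right) + \frac{0 - 425}{229 + 280}} = \frac{1}{\left(5 - 11 \sqrt{11}\right) - \frac{425}{509}} = \frac{1}{\frac{2120}{509} - 11 \sqrt{11}}$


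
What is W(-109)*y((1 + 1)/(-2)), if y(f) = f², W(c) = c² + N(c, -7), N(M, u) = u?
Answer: 11874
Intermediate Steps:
W(c) = -7 + c² (W(c) = c² - 7 = -7 + c²)
W(-109)*y((1 + 1)/(-2)) = (-7 + (-109)²)*((1 + 1)/(-2))² = (-7 + 11881)*(-½*2)² = 11874*(-1)² = 11874*1 = 11874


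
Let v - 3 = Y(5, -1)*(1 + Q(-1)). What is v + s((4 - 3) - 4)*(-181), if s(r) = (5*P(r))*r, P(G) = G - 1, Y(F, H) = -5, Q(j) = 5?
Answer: -10887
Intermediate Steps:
P(G) = -1 + G
v = -27 (v = 3 - 5*(1 + 5) = 3 - 5*6 = 3 - 30 = -27)
s(r) = r*(-5 + 5*r) (s(r) = (5*(-1 + r))*r = (-5 + 5*r)*r = r*(-5 + 5*r))
v + s((4 - 3) - 4)*(-181) = -27 + (5*((4 - 3) - 4)*(-1 + ((4 - 3) - 4)))*(-181) = -27 + (5*(1 - 4)*(-1 + (1 - 4)))*(-181) = -27 + (5*(-3)*(-1 - 3))*(-181) = -27 + (5*(-3)*(-4))*(-181) = -27 + 60*(-181) = -27 - 10860 = -10887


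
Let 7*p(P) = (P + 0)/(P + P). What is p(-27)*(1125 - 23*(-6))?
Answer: 1263/14 ≈ 90.214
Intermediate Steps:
p(P) = 1/14 (p(P) = ((P + 0)/(P + P))/7 = (P/((2*P)))/7 = (P*(1/(2*P)))/7 = (1/7)*(1/2) = 1/14)
p(-27)*(1125 - 23*(-6)) = (1125 - 23*(-6))/14 = (1125 + 138)/14 = (1/14)*1263 = 1263/14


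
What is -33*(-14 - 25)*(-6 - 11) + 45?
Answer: -21834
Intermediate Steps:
-33*(-14 - 25)*(-6 - 11) + 45 = -(-1287)*(-17) + 45 = -33*663 + 45 = -21879 + 45 = -21834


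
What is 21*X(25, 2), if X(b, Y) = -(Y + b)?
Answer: -567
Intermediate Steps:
X(b, Y) = -Y - b
21*X(25, 2) = 21*(-1*2 - 1*25) = 21*(-2 - 25) = 21*(-27) = -567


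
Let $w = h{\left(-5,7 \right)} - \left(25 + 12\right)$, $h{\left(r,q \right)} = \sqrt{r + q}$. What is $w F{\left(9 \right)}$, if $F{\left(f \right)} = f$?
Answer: $-333 + 9 \sqrt{2} \approx -320.27$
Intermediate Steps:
$h{\left(r,q \right)} = \sqrt{q + r}$
$w = -37 + \sqrt{2}$ ($w = \sqrt{7 - 5} - \left(25 + 12\right) = \sqrt{2} - 37 = -37 + \sqrt{2} \approx -35.586$)
$w F{\left(9 \right)} = \left(-37 + \sqrt{2}\right) 9 = -333 + 9 \sqrt{2}$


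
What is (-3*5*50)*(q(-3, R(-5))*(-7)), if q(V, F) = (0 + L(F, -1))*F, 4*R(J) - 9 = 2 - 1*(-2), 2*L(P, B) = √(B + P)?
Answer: 102375/8 ≈ 12797.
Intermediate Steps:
L(P, B) = √(B + P)/2
R(J) = 13/4 (R(J) = 9/4 + (2 - 1*(-2))/4 = 9/4 + (2 + 2)/4 = 9/4 + (¼)*4 = 9/4 + 1 = 13/4)
q(V, F) = F*√(-1 + F)/2 (q(V, F) = (0 + √(-1 + F)/2)*F = (√(-1 + F)/2)*F = F*√(-1 + F)/2)
(-3*5*50)*(q(-3, R(-5))*(-7)) = (-3*5*50)*(((½)*(13/4)*√(-1 + 13/4))*(-7)) = (-15*50)*(((½)*(13/4)*√(9/4))*(-7)) = -750*(½)*(13/4)*(3/2)*(-7) = -14625*(-7)/8 = -750*(-273/16) = 102375/8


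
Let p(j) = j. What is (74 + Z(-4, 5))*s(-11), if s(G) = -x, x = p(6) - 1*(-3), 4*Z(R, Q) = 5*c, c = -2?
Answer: -1287/2 ≈ -643.50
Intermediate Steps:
Z(R, Q) = -5/2 (Z(R, Q) = (5*(-2))/4 = (¼)*(-10) = -5/2)
x = 9 (x = 6 - 1*(-3) = 6 + 3 = 9)
s(G) = -9 (s(G) = -1*9 = -9)
(74 + Z(-4, 5))*s(-11) = (74 - 5/2)*(-9) = (143/2)*(-9) = -1287/2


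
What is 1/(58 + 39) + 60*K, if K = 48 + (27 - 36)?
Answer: 226981/97 ≈ 2340.0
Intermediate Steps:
K = 39 (K = 48 - 9 = 39)
1/(58 + 39) + 60*K = 1/(58 + 39) + 60*39 = 1/97 + 2340 = 226981/97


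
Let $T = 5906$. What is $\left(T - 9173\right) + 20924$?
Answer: $17657$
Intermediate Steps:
$\left(T - 9173\right) + 20924 = \left(5906 - 9173\right) + 20924 = -3267 + 20924 = 17657$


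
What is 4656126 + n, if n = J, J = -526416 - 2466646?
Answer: 1663064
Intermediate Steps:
J = -2993062
n = -2993062
4656126 + n = 4656126 - 2993062 = 1663064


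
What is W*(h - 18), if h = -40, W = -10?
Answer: 580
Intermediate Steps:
W*(h - 18) = -10*(-40 - 18) = -10*(-58) = 580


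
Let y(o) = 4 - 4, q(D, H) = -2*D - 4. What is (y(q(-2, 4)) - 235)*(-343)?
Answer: 80605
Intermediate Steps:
q(D, H) = -4 - 2*D
y(o) = 0
(y(q(-2, 4)) - 235)*(-343) = (0 - 235)*(-343) = -235*(-343) = 80605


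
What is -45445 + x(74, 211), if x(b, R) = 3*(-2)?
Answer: -45451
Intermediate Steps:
x(b, R) = -6
-45445 + x(74, 211) = -45445 - 6 = -45451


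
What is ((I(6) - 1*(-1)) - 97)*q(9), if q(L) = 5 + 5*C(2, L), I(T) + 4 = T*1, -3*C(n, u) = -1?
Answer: -1880/3 ≈ -626.67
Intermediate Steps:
C(n, u) = 1/3 (C(n, u) = -1/3*(-1) = 1/3)
I(T) = -4 + T (I(T) = -4 + T*1 = -4 + T)
q(L) = 20/3 (q(L) = 5 + 5*(1/3) = 5 + 5/3 = 20/3)
((I(6) - 1*(-1)) - 97)*q(9) = (((-4 + 6) - 1*(-1)) - 97)*(20/3) = ((2 + 1) - 97)*(20/3) = (3 - 97)*(20/3) = -94*20/3 = -1880/3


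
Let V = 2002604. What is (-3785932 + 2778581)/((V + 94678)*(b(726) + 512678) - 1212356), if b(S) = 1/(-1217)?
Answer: -1225946167/1308553847700998 ≈ -9.3687e-7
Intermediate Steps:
b(S) = -1/1217
(-3785932 + 2778581)/((V + 94678)*(b(726) + 512678) - 1212356) = (-3785932 + 2778581)/((2002604 + 94678)*(-1/1217 + 512678) - 1212356) = -1007351/(2097282*(623929125/1217) - 1212356) = -1007351/(1308555323138250/1217 - 1212356) = -1007351/1308553847700998/1217 = -1007351*1217/1308553847700998 = -1225946167/1308553847700998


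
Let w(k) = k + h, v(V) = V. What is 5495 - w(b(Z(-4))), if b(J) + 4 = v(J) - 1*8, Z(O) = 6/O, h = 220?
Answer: 10577/2 ≈ 5288.5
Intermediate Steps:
b(J) = -12 + J (b(J) = -4 + (J - 1*8) = -4 + (J - 8) = -4 + (-8 + J) = -12 + J)
w(k) = 220 + k (w(k) = k + 220 = 220 + k)
5495 - w(b(Z(-4))) = 5495 - (220 + (-12 + 6/(-4))) = 5495 - (220 + (-12 + 6*(-¼))) = 5495 - (220 + (-12 - 3/2)) = 5495 - (220 - 27/2) = 5495 - 1*413/2 = 5495 - 413/2 = 10577/2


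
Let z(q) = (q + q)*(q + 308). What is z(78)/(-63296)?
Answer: -7527/7912 ≈ -0.95134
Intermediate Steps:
z(q) = 2*q*(308 + q) (z(q) = (2*q)*(308 + q) = 2*q*(308 + q))
z(78)/(-63296) = (2*78*(308 + 78))/(-63296) = (2*78*386)*(-1/63296) = 60216*(-1/63296) = -7527/7912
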